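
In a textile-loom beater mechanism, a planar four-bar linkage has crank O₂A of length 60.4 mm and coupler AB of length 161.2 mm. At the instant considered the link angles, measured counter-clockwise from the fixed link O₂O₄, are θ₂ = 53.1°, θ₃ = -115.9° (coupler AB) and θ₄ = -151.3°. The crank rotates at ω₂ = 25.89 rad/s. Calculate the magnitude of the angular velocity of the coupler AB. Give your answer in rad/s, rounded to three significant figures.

ω₂ = 25.89 rad/s
Differentiating the loop-closure r₂e^{iθ₂}+r₃e^{iθ₃}=r₁+r₄e^{iθ₄} gives r₂ω₂e^{iθ₂}+r₃ω₃e^{iθ₃}=r₄ω₄e^{iθ₄}.
Eliminating the other unknown: ω₃ = r₂ω₂ sin(θ₄−θ₂) / [r₃ sin(θ₃−θ₄)].
Numerator sine = +0.41310; denominator sine = +0.57928.
Result = 0.0604·25.89·(+0.41310) / (0.1612·(+0.57928)) = +6.9179 rad/s; magnitude 6.9179 rad/s.

6.92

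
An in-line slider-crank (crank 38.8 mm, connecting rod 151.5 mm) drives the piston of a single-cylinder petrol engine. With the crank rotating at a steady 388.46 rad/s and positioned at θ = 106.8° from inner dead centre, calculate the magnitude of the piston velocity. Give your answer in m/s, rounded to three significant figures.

13.3

ω = 388.5 rad/s
For an in-line slider-crank, x = r cosθ + √(L² − r² sin²θ), so v = −rω sinθ·[1 + r cosθ/√(L² − r² sin²θ)].
With r = 0.0388 m, L = 0.1515 m, θ = 106.8°: √(L² − r² sin²θ) = 0.14688 m.
v = −0.0388·388.5·0.95732·[1 + 0.0388·-0.28903/0.14688] = -13.327 m/s.
|v| = 13.327 m/s.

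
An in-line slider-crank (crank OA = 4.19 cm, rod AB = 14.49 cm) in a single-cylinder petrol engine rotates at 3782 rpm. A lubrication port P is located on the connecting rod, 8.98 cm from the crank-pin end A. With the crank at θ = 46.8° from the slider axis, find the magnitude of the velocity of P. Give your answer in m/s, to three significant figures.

14.3

ω = 396.1 rad/s.  Crank-pin speed |V_A| = rω = 16.594 m/s, perpendicular to OA.
Rod angle: sinφ = −(r/L) sinθ ⇒ φ = -12.169°; ω_rod = −rω cosθ/√(L²−r²sin²θ) = -80.199 rad/s.
V_P = V_A + ω_rod × AP, with AP = 0.0898 m along the rod.
Components: V_Px = −rω sinθ − a·ω_rod·sinφ = -13.615 m/s;  V_Py = rω cosθ + a·ω_rod·cosφ = +4.3197 m/s.
|V_P| = √(V_Px² + V_Py²) = 14.284 m/s.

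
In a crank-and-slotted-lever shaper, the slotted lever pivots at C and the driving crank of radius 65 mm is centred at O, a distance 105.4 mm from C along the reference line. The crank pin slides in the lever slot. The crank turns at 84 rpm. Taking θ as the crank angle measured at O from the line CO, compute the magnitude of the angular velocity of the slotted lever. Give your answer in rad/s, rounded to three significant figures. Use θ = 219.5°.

ω = 8.796 rad/s (from 84 rpm).
Crank pin A relative to C: A = (d + r cosθ, r sinθ); lever angle φ = atan2(r sinθ, d + r cosθ).
Differentiating tanφ: φ̇ = rω(d cosθ + r)/(d² + r² + 2dr cosθ).
d² + r² + 2dr cosθ = |CA|² = 0.00476136 m²;  d cosθ + r = -0.016329 m.
|ω_lever| = |0.065·8.796·-0.016329| / 0.00476136 = 1.9609 rad/s.

1.96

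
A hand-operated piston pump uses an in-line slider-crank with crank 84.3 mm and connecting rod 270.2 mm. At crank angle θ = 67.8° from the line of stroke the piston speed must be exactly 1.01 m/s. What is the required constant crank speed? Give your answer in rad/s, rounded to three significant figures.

11.5

For an in-line slider-crank, |v_piston| = rω|sinθ|·[1 + r cosθ/√(L² − r² sin²θ)].
With r = 0.0843 m, L = 0.2702 m, θ = 67.8°: the bracketed kinematic factor |dx/dθ| = 0.087661 m.
ω = v/|dx/dθ| = 1.01/0.087661 = 11.522 rad/s.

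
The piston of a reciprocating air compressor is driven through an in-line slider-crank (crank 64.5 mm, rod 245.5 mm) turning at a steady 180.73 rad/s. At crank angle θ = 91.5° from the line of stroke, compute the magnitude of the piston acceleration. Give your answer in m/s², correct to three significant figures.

ω = 180.7 rad/s
x(θ) = r cosθ + √(L² − r² sin²θ); with ω constant, a = ω²·d²x/dθ².
d²x/dθ² = −r cosθ − r²(cos2θ)/√u − r⁴ sin²2θ/(4u^{3/2}),  u = L² − r² sin²θ = 0.0561129 m².
Substituting r = 0.0645 m, L = 0.2455 m, θ = 91.5°: d²x/dθ² = +0.019226 m.
a = ω²·d²x/dθ² = (180.7)²·(+0.019226) = +627.99 m/s²;  |a| = 627.99 m/s².

628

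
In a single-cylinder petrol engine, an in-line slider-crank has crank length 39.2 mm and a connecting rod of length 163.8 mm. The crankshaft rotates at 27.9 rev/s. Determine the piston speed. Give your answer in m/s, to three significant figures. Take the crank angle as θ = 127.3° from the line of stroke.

ω = 2π·27.9 = 175.3 rad/s
For an in-line slider-crank, x = r cosθ + √(L² − r² sin²θ), so v = −rω sinθ·[1 + r cosθ/√(L² − r² sin²θ)].
With r = 0.0392 m, L = 0.1638 m, θ = 127.3°: √(L² − r² sin²θ) = 0.1608 m.
v = −0.0392·175.3·0.79547·[1 + 0.0392·-0.60599/0.1608] = -4.6588 m/s.
|v| = 4.6588 m/s.

4.66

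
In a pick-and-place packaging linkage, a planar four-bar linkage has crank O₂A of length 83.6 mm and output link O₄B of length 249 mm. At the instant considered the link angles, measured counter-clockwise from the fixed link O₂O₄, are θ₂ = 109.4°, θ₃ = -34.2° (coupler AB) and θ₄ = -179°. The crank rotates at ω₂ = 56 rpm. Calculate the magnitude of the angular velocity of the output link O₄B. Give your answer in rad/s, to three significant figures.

ω₂ = 5.864 rad/s (from 56 rpm).
Differentiating the loop-closure r₂e^{iθ₂}+r₃e^{iθ₃}=r₁+r₄e^{iθ₄} gives r₂ω₂e^{iθ₂}+r₃ω₃e^{iθ₃}=r₄ω₄e^{iθ₄}.
Eliminating the other unknown: ω₄ = r₂ω₂ sin(θ₂−θ₃) / [r₄ sin(θ₄−θ₃)].
Numerator sine = +0.59342; denominator sine = -0.57643.
Result = 0.0836·5.864·(+0.59342) / (0.249·(-0.57643)) = -2.0269 rad/s; magnitude 2.0269 rad/s.

2.03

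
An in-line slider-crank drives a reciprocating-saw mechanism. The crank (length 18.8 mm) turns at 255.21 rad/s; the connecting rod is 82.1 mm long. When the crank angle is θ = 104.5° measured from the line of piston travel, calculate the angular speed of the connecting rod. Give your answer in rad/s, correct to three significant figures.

ω = 255.2 rad/s
The rod makes angle φ with the slider axis where L sinφ = r sinθ; differentiating, L cosφ·φ̇ = r ω cosθ.
L cosφ = √(L² − r² sin²θ) = 0.080057 m.
|ω_rod| = r ω |cosθ| / √(L² − r² sin²θ) = 0.0188·255.2·0.25038/0.080057 = 15.006 rad/s.

15.0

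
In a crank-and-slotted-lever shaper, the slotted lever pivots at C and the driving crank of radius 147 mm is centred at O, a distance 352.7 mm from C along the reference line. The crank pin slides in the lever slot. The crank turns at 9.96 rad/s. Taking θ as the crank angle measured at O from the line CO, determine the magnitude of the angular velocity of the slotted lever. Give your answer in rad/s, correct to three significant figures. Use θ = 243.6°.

0.144

ω = 9.96 rad/s
Crank pin A relative to C: A = (d + r cosθ, r sinθ); lever angle φ = atan2(r sinθ, d + r cosθ).
Differentiating tanφ: φ̇ = rω(d cosθ + r)/(d² + r² + 2dr cosθ).
d² + r² + 2dr cosθ = |CA|² = 0.0999004 m²;  d cosθ + r = -0.0098228 m.
|ω_lever| = |0.147·9.96·-0.0098228| / 0.0999004 = 0.14396 rad/s.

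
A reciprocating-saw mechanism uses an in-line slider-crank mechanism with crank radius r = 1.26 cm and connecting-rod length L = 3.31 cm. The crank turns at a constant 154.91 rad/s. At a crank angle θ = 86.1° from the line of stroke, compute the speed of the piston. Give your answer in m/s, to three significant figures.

ω = 154.9 rad/s
For an in-line slider-crank, x = r cosθ + √(L² − r² sin²θ), so v = −rω sinθ·[1 + r cosθ/√(L² − r² sin²θ)].
With r = 0.0126 m, L = 0.0331 m, θ = 86.1°: √(L² − r² sin²θ) = 0.03062 m.
v = −0.0126·154.9·0.99768·[1 + 0.0126·0.06802/0.03062] = -2.0018 m/s.
|v| = 2.0018 m/s.

2.00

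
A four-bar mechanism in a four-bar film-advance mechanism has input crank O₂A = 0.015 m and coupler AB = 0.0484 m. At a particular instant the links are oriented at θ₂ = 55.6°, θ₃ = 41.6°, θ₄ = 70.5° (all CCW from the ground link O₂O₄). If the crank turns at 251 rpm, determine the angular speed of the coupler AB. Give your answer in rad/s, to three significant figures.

4.33

ω₂ = 26.28 rad/s (from 251 rpm).
Differentiating the loop-closure r₂e^{iθ₂}+r₃e^{iθ₃}=r₁+r₄e^{iθ₄} gives r₂ω₂e^{iθ₂}+r₃ω₃e^{iθ₃}=r₄ω₄e^{iθ₄}.
Eliminating the other unknown: ω₃ = r₂ω₂ sin(θ₄−θ₂) / [r₃ sin(θ₃−θ₄)].
Numerator sine = +0.25713; denominator sine = -0.48328.
Result = 0.015·26.28·(+0.25713) / (0.0484·(-0.48328)) = -4.3342 rad/s; magnitude 4.3342 rad/s.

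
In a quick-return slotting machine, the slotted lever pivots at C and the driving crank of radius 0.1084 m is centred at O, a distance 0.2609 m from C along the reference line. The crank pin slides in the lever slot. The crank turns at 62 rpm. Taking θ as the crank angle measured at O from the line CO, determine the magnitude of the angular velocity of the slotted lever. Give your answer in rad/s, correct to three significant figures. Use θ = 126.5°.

0.713

ω = 6.493 rad/s (from 62 rpm).
Crank pin A relative to C: A = (d + r cosθ, r sinθ); lever angle φ = atan2(r sinθ, d + r cosθ).
Differentiating tanφ: φ̇ = rω(d cosθ + r)/(d² + r² + 2dr cosθ).
d² + r² + 2dr cosθ = |CA|² = 0.0461743 m²;  d cosθ + r = -0.046789 m.
|ω_lever| = |0.1084·6.493·-0.046789| / 0.0461743 = 0.71317 rad/s.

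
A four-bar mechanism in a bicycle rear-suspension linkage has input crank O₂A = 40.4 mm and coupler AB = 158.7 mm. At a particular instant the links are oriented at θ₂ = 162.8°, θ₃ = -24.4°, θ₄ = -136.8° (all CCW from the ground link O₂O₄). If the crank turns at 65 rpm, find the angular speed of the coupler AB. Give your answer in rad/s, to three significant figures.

1.63

ω₂ = 6.807 rad/s (from 65 rpm).
Differentiating the loop-closure r₂e^{iθ₂}+r₃e^{iθ₃}=r₁+r₄e^{iθ₄} gives r₂ω₂e^{iθ₂}+r₃ω₃e^{iθ₃}=r₄ω₄e^{iθ₄}.
Eliminating the other unknown: ω₃ = r₂ω₂ sin(θ₄−θ₂) / [r₃ sin(θ₃−θ₄)].
Numerator sine = +0.86949; denominator sine = +0.92455.
Result = 0.0404·6.807·(+0.86949) / (0.1587·(+0.92455)) = +1.6296 rad/s; magnitude 1.6296 rad/s.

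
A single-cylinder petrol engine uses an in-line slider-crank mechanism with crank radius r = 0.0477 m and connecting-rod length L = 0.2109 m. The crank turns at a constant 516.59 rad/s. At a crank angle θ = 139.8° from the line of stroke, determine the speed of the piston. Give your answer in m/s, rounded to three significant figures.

13.1

ω = 516.6 rad/s
For an in-line slider-crank, x = r cosθ + √(L² − r² sin²θ), so v = −rω sinθ·[1 + r cosθ/√(L² − r² sin²θ)].
With r = 0.0477 m, L = 0.2109 m, θ = 139.8°: √(L² − r² sin²θ) = 0.20864 m.
v = −0.0477·516.6·0.64546·[1 + 0.0477·-0.76380/0.20864] = -13.128 m/s.
|v| = 13.128 m/s.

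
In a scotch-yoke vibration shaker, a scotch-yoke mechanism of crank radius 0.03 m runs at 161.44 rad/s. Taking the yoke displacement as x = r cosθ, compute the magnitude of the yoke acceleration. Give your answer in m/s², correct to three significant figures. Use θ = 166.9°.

762

ω = 161.4 rad/s
x = r cosθ ⇒ ẍ = −rω² cosθ (ω constant).
|a| = rω²|cosθ| = 0.03·(161.4)²·|cos 166.9°| = 761.54 m/s².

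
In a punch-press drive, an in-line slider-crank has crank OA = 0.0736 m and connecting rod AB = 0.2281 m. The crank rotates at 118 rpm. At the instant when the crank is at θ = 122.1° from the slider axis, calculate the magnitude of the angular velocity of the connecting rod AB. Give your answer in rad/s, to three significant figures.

2.20

ω = 12.36 rad/s (converted from 118 rpm).
The rod makes angle φ with the slider axis where L sinφ = r sinθ; differentiating, L cosφ·φ̇ = r ω cosθ.
L cosφ = √(L² − r² sin²θ) = 0.21941 m.
|ω_rod| = r ω |cosθ| / √(L² − r² sin²θ) = 0.0736·12.36·0.53140/0.21941 = 2.2026 rad/s.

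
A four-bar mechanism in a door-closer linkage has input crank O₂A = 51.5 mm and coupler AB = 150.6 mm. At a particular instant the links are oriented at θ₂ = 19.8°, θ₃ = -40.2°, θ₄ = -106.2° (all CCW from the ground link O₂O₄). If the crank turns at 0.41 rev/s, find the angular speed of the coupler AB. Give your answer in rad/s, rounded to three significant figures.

0.780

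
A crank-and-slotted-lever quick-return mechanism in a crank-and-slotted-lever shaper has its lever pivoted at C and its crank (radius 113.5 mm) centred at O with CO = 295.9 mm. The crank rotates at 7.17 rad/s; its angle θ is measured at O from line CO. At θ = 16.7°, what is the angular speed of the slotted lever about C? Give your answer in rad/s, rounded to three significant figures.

1.96

ω = 7.17 rad/s
Crank pin A relative to C: A = (d + r cosθ, r sinθ); lever angle φ = atan2(r sinθ, d + r cosθ).
Differentiating tanφ: φ̇ = rω(d cosθ + r)/(d² + r² + 2dr cosθ).
d² + r² + 2dr cosθ = |CA|² = 0.164775 m²;  d cosθ + r = +0.39692 m.
|ω_lever| = |0.1135·7.17·+0.39692| / 0.164775 = 1.9603 rad/s.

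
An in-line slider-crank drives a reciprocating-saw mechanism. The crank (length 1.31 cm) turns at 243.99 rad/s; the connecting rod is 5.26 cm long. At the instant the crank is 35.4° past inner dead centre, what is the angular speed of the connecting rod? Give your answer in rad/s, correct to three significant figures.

ω = 244 rad/s
The rod makes angle φ with the slider axis where L sinφ = r sinθ; differentiating, L cosφ·φ̇ = r ω cosθ.
L cosφ = √(L² − r² sin²θ) = 0.05205 m.
|ω_rod| = r ω |cosθ| / √(L² − r² sin²θ) = 0.0131·244·0.81513/0.05205 = 50.055 rad/s.

50.1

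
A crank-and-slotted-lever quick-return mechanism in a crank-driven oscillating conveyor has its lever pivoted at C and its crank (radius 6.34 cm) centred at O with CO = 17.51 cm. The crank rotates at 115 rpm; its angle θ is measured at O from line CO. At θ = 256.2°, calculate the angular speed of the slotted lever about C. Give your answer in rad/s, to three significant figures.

ω = 12.04 rad/s (from 115 rpm).
Crank pin A relative to C: A = (d + r cosθ, r sinθ); lever angle φ = atan2(r sinθ, d + r cosθ).
Differentiating tanφ: φ̇ = rω(d cosθ + r)/(d² + r² + 2dr cosθ).
d² + r² + 2dr cosθ = |CA|² = 0.0293835 m²;  d cosθ + r = +0.021633 m.
|ω_lever| = |0.0634·12.04·+0.021633| / 0.0293835 = 0.56211 rad/s.

0.562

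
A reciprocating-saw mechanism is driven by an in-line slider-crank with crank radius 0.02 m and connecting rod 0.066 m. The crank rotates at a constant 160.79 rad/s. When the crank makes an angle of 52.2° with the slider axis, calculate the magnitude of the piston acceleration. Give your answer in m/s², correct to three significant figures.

280

ω = 160.8 rad/s
x(θ) = r cosθ + √(L² − r² sin²θ); with ω constant, a = ω²·d²x/dθ².
d²x/dθ² = −r cosθ − r²(cos2θ)/√u − r⁴ sin²2θ/(4u^{3/2}),  u = L² − r² sin²θ = 0.00410626 m².
Substituting r = 0.02 m, L = 0.066 m, θ = 52.2°: d²x/dθ² = -0.010848 m.
a = ω²·d²x/dθ² = (160.8)²·(-0.010848) = -280.47 m/s²;  |a| = 280.47 m/s².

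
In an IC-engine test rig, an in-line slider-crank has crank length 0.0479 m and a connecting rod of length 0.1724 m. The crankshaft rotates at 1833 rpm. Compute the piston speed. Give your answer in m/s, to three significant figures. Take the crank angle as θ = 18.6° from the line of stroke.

ω = 2π·1833/60 = 192 rad/s
For an in-line slider-crank, x = r cosθ + √(L² − r² sin²θ), so v = −rω sinθ·[1 + r cosθ/√(L² − r² sin²θ)].
With r = 0.0479 m, L = 0.1724 m, θ = 18.6°: √(L² − r² sin²θ) = 0.17172 m.
v = −0.0479·192·0.31896·[1 + 0.0479·0.94777/0.17172] = -3.708 m/s.
|v| = 3.708 m/s.

3.71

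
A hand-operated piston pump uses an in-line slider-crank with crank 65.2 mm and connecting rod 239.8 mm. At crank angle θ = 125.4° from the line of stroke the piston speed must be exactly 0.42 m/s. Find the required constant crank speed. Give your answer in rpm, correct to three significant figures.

90.0

For an in-line slider-crank, |v_piston| = rω|sinθ|·[1 + r cosθ/√(L² − r² sin²θ)].
With r = 0.0652 m, L = 0.2398 m, θ = 125.4°: the bracketed kinematic factor |dx/dθ| = 0.044562 m.
ω = v/|dx/dθ| = 0.42/0.044562 = 9.425 rad/s.
N = 60ω/(2π) = 90.002 rpm.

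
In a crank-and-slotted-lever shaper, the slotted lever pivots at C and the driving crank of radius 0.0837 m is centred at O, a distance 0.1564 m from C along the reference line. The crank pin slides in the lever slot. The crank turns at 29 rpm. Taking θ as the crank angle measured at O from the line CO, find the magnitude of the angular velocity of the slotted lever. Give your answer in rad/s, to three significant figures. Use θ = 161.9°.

2.51

ω = 3.037 rad/s (from 29 rpm).
Crank pin A relative to C: A = (d + r cosθ, r sinθ); lever angle φ = atan2(r sinθ, d + r cosθ).
Differentiating tanφ: φ̇ = rω(d cosθ + r)/(d² + r² + 2dr cosθ).
d² + r² + 2dr cosθ = |CA|² = 0.00658086 m²;  d cosθ + r = -0.064961 m.
|ω_lever| = |0.0837·3.037·-0.064961| / 0.00658086 = 2.5091 rad/s.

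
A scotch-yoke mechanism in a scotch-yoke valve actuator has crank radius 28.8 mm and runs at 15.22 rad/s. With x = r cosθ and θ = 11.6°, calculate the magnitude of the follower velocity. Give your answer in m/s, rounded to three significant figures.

0.0881

ω = 15.22 rad/s
x = r cosθ ⇒ ẋ = −rω sinθ.
|v| = rω|sinθ| = 0.0288·15.22·|sin 11.6°| = 0.08814 m/s.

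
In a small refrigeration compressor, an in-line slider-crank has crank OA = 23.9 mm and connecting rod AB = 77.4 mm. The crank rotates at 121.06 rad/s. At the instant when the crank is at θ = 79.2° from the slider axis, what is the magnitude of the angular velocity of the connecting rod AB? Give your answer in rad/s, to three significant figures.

ω = 121.1 rad/s
The rod makes angle φ with the slider axis where L sinφ = r sinθ; differentiating, L cosφ·φ̇ = r ω cosθ.
L cosφ = √(L² − r² sin²θ) = 0.073754 m.
|ω_rod| = r ω |cosθ| / √(L² − r² sin²θ) = 0.0239·121.1·0.18738/0.073754 = 7.3509 rad/s.

7.35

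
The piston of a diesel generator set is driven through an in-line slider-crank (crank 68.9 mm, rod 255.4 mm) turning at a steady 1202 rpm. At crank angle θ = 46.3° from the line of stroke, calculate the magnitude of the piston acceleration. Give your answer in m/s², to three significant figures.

746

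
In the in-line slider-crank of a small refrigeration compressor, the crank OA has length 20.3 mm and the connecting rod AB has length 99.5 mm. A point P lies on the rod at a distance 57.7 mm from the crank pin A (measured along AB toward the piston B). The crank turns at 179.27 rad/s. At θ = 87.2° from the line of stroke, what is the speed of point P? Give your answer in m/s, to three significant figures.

ω = 179.3 rad/s.  Crank-pin speed |V_A| = rω = 3.6392 m/s, perpendicular to OA.
Rod angle: sinφ = −(r/L) sinθ ⇒ φ = -11.758°; ω_rod = −rω cosθ/√(L²−r²sin²θ) = -1.825 rad/s.
V_P = V_A + ω_rod × AP, with AP = 0.0577 m along the rod.
Components: V_Px = −rω sinθ − a·ω_rod·sinφ = -3.6563 m/s;  V_Py = rω cosθ + a·ω_rod·cosφ = +0.074683 m/s.
|V_P| = √(V_Px² + V_Py²) = 3.6571 m/s.

3.66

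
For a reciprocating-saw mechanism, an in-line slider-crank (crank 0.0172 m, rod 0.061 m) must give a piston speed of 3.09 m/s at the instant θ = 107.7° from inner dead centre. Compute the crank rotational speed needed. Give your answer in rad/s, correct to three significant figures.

For an in-line slider-crank, |v_piston| = rω|sinθ|·[1 + r cosθ/√(L² − r² sin²θ)].
With r = 0.0172 m, L = 0.061 m, θ = 107.7°: the bracketed kinematic factor |dx/dθ| = 0.014927 m.
ω = v/|dx/dθ| = 3.09/0.014927 = 207 rad/s.

207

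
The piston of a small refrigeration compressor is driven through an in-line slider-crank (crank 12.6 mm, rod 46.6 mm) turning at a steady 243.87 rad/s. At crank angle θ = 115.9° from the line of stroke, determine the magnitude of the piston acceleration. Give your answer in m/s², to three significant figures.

454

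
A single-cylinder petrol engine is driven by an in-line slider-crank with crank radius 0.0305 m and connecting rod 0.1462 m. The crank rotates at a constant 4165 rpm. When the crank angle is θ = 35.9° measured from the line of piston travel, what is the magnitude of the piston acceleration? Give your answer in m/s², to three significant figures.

5090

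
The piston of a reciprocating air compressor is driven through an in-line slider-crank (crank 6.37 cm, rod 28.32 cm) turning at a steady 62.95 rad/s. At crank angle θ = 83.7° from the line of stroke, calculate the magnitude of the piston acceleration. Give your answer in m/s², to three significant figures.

ω = 62.95 rad/s
x(θ) = r cosθ + √(L² − r² sin²θ); with ω constant, a = ω²·d²x/dθ².
d²x/dθ² = −r cosθ − r²(cos2θ)/√u − r⁴ sin²2θ/(4u^{3/2}),  u = L² − r² sin²θ = 0.0761934 m².
Substituting r = 0.0637 m, L = 0.2832 m, θ = 83.7°: d²x/dθ² = +0.0073467 m.
a = ω²·d²x/dθ² = (62.95)²·(+0.0073467) = +29.113 m/s²;  |a| = 29.113 m/s².

29.1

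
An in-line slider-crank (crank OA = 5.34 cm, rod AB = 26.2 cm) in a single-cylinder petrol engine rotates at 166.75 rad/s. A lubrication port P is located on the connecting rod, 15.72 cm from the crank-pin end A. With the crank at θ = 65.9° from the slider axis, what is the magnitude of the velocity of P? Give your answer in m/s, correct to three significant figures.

8.66

ω = 166.8 rad/s.  Crank-pin speed |V_A| = rω = 8.9044 m/s, perpendicular to OA.
Rod angle: sinφ = −(r/L) sinθ ⇒ φ = -10.722°; ω_rod = −rω cosθ/√(L²−r²sin²θ) = -14.124 rad/s.
V_P = V_A + ω_rod × AP, with AP = 0.1572 m along the rod.
Components: V_Px = −rω sinθ − a·ω_rod·sinφ = -8.5414 m/s;  V_Py = rω cosθ + a·ω_rod·cosφ = +1.4544 m/s.
|V_P| = √(V_Px² + V_Py²) = 8.6643 m/s.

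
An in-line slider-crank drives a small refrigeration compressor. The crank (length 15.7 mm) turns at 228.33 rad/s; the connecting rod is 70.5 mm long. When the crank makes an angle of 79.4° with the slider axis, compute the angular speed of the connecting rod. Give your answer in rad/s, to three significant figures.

9.59

ω = 228.3 rad/s
The rod makes angle φ with the slider axis where L sinφ = r sinθ; differentiating, L cosφ·φ̇ = r ω cosθ.
L cosφ = √(L² − r² sin²θ) = 0.06879 m.
|ω_rod| = r ω |cosθ| / √(L² − r² sin²θ) = 0.0157·228.3·0.18395/0.06879 = 9.586 rad/s.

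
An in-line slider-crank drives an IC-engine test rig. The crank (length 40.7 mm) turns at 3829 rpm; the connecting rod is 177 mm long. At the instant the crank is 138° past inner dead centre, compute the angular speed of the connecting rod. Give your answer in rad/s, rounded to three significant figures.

69.3

ω = 401 rad/s (converted from 3829 rpm).
The rod makes angle φ with the slider axis where L sinφ = r sinθ; differentiating, L cosφ·φ̇ = r ω cosθ.
L cosφ = √(L² − r² sin²θ) = 0.17489 m.
|ω_rod| = r ω |cosθ| / √(L² − r² sin²θ) = 0.0407·401·0.74314/0.17489 = 69.344 rad/s.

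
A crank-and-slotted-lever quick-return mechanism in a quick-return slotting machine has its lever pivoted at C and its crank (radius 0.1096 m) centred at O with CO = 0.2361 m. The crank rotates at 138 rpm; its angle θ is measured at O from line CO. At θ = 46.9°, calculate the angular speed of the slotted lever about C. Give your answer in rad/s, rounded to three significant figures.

ω = 14.45 rad/s (from 138 rpm).
Crank pin A relative to C: A = (d + r cosθ, r sinθ); lever angle φ = atan2(r sinθ, d + r cosθ).
Differentiating tanφ: φ̇ = rω(d cosθ + r)/(d² + r² + 2dr cosθ).
d² + r² + 2dr cosθ = |CA|² = 0.103117 m²;  d cosθ + r = +0.27092 m.
|ω_lever| = |0.1096·14.45·+0.27092| / 0.103117 = 4.1613 rad/s.

4.16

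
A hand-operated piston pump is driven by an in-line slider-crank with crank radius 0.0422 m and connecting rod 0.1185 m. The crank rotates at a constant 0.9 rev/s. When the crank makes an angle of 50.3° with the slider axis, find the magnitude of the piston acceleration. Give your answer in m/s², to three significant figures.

ω = 2π·0.9 = 5.655 rad/s
x(θ) = r cosθ + √(L² − r² sin²θ); with ω constant, a = ω²·d²x/dθ².
d²x/dθ² = −r cosθ − r²(cos2θ)/√u − r⁴ sin²2θ/(4u^{3/2}),  u = L² − r² sin²θ = 0.012988 m².
Substituting r = 0.0422 m, L = 0.1185 m, θ = 50.3°: d²x/dθ² = -0.024599 m.
a = ω²·d²x/dθ² = (5.655)²·(-0.024599) = -0.78662 m/s²;  |a| = 0.78662 m/s².

0.787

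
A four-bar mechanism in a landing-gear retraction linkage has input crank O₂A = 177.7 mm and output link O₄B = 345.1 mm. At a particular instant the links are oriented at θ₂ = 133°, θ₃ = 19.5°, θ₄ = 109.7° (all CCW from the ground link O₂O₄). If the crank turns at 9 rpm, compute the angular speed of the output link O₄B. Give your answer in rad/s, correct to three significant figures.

ω₂ = 0.9425 rad/s (from 9 rpm).
Differentiating the loop-closure r₂e^{iθ₂}+r₃e^{iθ₃}=r₁+r₄e^{iθ₄} gives r₂ω₂e^{iθ₂}+r₃ω₃e^{iθ₃}=r₄ω₄e^{iθ₄}.
Eliminating the other unknown: ω₄ = r₂ω₂ sin(θ₂−θ₃) / [r₄ sin(θ₄−θ₃)].
Numerator sine = +0.91706; denominator sine = +0.99999.
Result = 0.1777·0.9425·(+0.91706) / (0.3451·(+0.99999)) = +0.44506 rad/s; magnitude 0.44506 rad/s.

0.445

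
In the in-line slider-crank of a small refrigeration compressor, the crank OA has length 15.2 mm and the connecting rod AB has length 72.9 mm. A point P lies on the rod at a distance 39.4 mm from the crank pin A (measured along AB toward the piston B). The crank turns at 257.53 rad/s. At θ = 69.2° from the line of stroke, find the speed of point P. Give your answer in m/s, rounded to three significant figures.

3.86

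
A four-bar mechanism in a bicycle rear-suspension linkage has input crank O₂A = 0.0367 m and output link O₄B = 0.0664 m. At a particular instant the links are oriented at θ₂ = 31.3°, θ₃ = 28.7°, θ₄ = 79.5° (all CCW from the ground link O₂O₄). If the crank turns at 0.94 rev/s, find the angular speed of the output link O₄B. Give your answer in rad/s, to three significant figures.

ω₂ = 5.906 rad/s (from 0.94 rev/s).
Differentiating the loop-closure r₂e^{iθ₂}+r₃e^{iθ₃}=r₁+r₄e^{iθ₄} gives r₂ω₂e^{iθ₂}+r₃ω₃e^{iθ₃}=r₄ω₄e^{iθ₄}.
Eliminating the other unknown: ω₄ = r₂ω₂ sin(θ₂−θ₃) / [r₄ sin(θ₄−θ₃)].
Numerator sine = +0.04536; denominator sine = +0.77494.
Result = 0.0367·5.906·(+0.04536) / (0.0664·(+0.77494)) = +0.19109 rad/s; magnitude 0.19109 rad/s.

0.191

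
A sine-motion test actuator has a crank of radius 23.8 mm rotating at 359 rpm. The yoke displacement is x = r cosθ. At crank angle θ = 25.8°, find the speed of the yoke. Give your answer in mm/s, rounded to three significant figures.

ω = 37.59 rad/s (from 359 rpm).
x = r cosθ ⇒ ẋ = −rω sinθ.
|v| = rω|sinθ| = 0.0238·37.59·|sin 25.8°| = 0.38942 m/s = 389.42 mm/s.

389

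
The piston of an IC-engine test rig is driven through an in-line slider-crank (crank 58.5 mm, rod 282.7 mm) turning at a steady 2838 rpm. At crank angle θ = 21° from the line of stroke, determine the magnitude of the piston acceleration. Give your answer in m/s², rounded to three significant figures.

ω = 2π·2838/60 = 297.2 rad/s
x(θ) = r cosθ + √(L² − r² sin²θ); with ω constant, a = ω²·d²x/dθ².
d²x/dθ² = −r cosθ − r²(cos2θ)/√u − r⁴ sin²2θ/(4u^{3/2}),  u = L² − r² sin²θ = 0.0794798 m².
Substituting r = 0.0585 m, L = 0.2827 m, θ = 21°: d²x/dθ² = -0.063694 m.
a = ω²·d²x/dθ² = (297.2)²·(-0.063694) = -5625.8 m/s²;  |a| = 5625.8 m/s².

5630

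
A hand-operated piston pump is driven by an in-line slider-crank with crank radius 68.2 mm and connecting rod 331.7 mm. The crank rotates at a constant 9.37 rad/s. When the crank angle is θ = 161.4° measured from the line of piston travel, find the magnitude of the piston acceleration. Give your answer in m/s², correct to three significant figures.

ω = 9.37 rad/s
x(θ) = r cosθ + √(L² − r² sin²θ); with ω constant, a = ω²·d²x/dθ².
d²x/dθ² = −r cosθ − r²(cos2θ)/√u − r⁴ sin²2θ/(4u^{3/2}),  u = L² − r² sin²θ = 0.109552 m².
Substituting r = 0.0682 m, L = 0.3317 m, θ = 161.4°: d²x/dθ² = +0.05339 m.
a = ω²·d²x/dθ² = (9.37)²·(+0.05339) = +4.6875 m/s²;  |a| = 4.6875 m/s².

4.69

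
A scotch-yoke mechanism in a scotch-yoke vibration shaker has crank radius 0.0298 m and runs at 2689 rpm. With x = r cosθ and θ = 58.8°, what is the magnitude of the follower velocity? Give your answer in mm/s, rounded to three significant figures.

ω = 281.6 rad/s (from 2689 rpm).
x = r cosθ ⇒ ẋ = −rω sinθ.
|v| = rω|sinθ| = 0.0298·281.6·|sin 58.8°| = 7.1777 m/s = 7177.7 mm/s.

7180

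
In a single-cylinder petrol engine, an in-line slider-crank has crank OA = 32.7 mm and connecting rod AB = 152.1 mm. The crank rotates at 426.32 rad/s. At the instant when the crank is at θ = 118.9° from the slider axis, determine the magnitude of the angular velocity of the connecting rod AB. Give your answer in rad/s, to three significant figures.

ω = 426.3 rad/s
The rod makes angle φ with the slider axis where L sinφ = r sinθ; differentiating, L cosφ·φ̇ = r ω cosθ.
L cosφ = √(L² − r² sin²θ) = 0.14938 m.
|ω_rod| = r ω |cosθ| / √(L² − r² sin²θ) = 0.0327·426.3·0.48328/0.14938 = 45.101 rad/s.

45.1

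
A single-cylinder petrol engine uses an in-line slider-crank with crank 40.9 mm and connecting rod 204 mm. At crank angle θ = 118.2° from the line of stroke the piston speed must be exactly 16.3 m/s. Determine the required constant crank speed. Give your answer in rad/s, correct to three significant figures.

500

For an in-line slider-crank, |v_piston| = rω|sinθ|·[1 + r cosθ/√(L² − r² sin²θ)].
With r = 0.0409 m, L = 0.204 m, θ = 118.2°: the bracketed kinematic factor |dx/dθ| = 0.032576 m.
ω = v/|dx/dθ| = 16.3/0.032576 = 500.37 rad/s.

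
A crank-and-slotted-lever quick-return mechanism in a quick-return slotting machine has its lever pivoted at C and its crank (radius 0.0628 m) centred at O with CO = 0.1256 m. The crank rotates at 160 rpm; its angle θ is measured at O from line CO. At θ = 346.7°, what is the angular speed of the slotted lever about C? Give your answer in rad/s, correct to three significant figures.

ω = 16.76 rad/s (from 160 rpm).
Crank pin A relative to C: A = (d + r cosθ, r sinθ); lever angle φ = atan2(r sinθ, d + r cosθ).
Differentiating tanφ: φ̇ = rω(d cosθ + r)/(d² + r² + 2dr cosθ).
d² + r² + 2dr cosθ = |CA|² = 0.0350714 m²;  d cosθ + r = +0.18503 m.
|ω_lever| = |0.0628·16.76·+0.18503| / 0.0350714 = 5.5514 rad/s.

5.55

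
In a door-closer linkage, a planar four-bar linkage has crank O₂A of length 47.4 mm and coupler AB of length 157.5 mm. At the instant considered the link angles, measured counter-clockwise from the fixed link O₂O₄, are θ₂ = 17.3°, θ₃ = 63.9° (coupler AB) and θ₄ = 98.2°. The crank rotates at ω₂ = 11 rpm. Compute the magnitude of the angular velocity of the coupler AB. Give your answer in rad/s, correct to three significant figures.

0.607

ω₂ = 1.152 rad/s (from 11 rpm).
Differentiating the loop-closure r₂e^{iθ₂}+r₃e^{iθ₃}=r₁+r₄e^{iθ₄} gives r₂ω₂e^{iθ₂}+r₃ω₃e^{iθ₃}=r₄ω₄e^{iθ₄}.
Eliminating the other unknown: ω₃ = r₂ω₂ sin(θ₄−θ₂) / [r₃ sin(θ₃−θ₄)].
Numerator sine = +0.98741; denominator sine = -0.56353.
Result = 0.0474·1.152·(+0.98741) / (0.1575·(-0.56353)) = -0.60744 rad/s; magnitude 0.60744 rad/s.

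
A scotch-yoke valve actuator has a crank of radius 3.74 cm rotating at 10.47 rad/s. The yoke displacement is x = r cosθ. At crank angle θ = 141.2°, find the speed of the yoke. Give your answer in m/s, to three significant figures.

0.245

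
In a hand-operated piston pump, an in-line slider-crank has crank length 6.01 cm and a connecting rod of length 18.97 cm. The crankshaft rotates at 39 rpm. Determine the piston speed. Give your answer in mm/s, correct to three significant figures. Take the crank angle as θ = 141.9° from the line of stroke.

ω = 2π·39/60 = 4.084 rad/s
For an in-line slider-crank, x = r cosθ + √(L² − r² sin²θ), so v = −rω sinθ·[1 + r cosθ/√(L² − r² sin²θ)].
With r = 0.0601 m, L = 0.1897 m, θ = 141.9°: √(L² − r² sin²θ) = 0.18604 m.
v = −0.0601·4.084·0.61704·[1 + 0.0601·-0.78694/0.18604] = -0.11295 m/s.
|v| = 0.11295 m/s = 112.95 mm/s.

113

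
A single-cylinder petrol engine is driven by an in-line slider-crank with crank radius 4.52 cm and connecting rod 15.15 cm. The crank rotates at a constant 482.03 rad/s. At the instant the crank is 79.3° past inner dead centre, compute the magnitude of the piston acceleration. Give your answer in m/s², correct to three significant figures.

ω = 482 rad/s
x(θ) = r cosθ + √(L² − r² sin²θ); with ω constant, a = ω²·d²x/dθ².
d²x/dθ² = −r cosθ − r²(cos2θ)/√u − r⁴ sin²2θ/(4u^{3/2}),  u = L² − r² sin²θ = 0.0209796 m².
Substituting r = 0.0452 m, L = 0.1515 m, θ = 79.3°: d²x/dθ² = +0.0046948 m.
a = ω²·d²x/dθ² = (482)²·(+0.0046948) = +1090.9 m/s²;  |a| = 1090.9 m/s².

1090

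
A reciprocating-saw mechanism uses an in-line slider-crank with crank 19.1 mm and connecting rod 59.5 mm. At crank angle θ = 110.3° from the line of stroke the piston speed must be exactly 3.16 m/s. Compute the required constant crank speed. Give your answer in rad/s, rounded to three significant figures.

200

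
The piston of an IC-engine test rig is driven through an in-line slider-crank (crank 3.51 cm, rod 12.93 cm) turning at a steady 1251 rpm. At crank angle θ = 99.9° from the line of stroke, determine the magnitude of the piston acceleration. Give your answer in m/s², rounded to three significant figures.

263

ω = 2π·1251/60 = 131 rad/s
x(θ) = r cosθ + √(L² − r² sin²θ); with ω constant, a = ω²·d²x/dθ².
d²x/dθ² = −r cosθ − r²(cos2θ)/√u − r⁴ sin²2θ/(4u^{3/2}),  u = L² − r² sin²θ = 0.0155229 m².
Substituting r = 0.0351 m, L = 0.1293 m, θ = 99.9°: d²x/dθ² = +0.015316 m.
a = ω²·d²x/dθ² = (131)²·(+0.015316) = +262.86 m/s²;  |a| = 262.86 m/s².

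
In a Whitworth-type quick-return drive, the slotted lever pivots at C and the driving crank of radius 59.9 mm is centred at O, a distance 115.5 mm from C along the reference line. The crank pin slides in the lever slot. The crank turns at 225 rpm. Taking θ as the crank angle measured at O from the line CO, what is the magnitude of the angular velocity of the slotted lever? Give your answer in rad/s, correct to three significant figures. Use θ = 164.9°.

ω = 23.56 rad/s (from 225 rpm).
Crank pin A relative to C: A = (d + r cosθ, r sinθ); lever angle φ = atan2(r sinθ, d + r cosθ).
Differentiating tanφ: φ̇ = rω(d cosθ + r)/(d² + r² + 2dr cosθ).
d² + r² + 2dr cosθ = |CA|² = 0.00356911 m²;  d cosθ + r = -0.051612 m.
|ω_lever| = |0.0599·23.56·-0.051612| / 0.00356911 = 20.409 rad/s.

20.4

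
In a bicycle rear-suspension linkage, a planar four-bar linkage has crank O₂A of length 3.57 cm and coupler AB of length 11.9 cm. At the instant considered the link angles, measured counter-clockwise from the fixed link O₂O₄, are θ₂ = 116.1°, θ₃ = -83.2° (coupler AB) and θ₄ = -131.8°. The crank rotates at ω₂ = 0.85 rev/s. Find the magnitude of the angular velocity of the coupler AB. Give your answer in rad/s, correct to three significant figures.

1.98

ω₂ = 5.341 rad/s (from 0.85 rev/s).
Differentiating the loop-closure r₂e^{iθ₂}+r₃e^{iθ₃}=r₁+r₄e^{iθ₄} gives r₂ω₂e^{iθ₂}+r₃ω₃e^{iθ₃}=r₄ω₄e^{iθ₄}.
Eliminating the other unknown: ω₃ = r₂ω₂ sin(θ₄−θ₂) / [r₃ sin(θ₃−θ₄)].
Numerator sine = +0.92653; denominator sine = +0.75011.
Result = 0.0357·5.341·(+0.92653) / (0.119·(+0.75011)) = +1.979 rad/s; magnitude 1.979 rad/s.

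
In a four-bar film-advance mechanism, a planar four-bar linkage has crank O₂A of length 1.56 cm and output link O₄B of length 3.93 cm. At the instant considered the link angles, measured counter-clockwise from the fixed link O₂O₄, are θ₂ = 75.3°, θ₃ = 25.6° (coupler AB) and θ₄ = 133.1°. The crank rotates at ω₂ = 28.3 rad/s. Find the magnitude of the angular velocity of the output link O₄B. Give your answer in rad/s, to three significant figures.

ω₂ = 28.3 rad/s
Differentiating the loop-closure r₂e^{iθ₂}+r₃e^{iθ₃}=r₁+r₄e^{iθ₄} gives r₂ω₂e^{iθ₂}+r₃ω₃e^{iθ₃}=r₄ω₄e^{iθ₄}.
Eliminating the other unknown: ω₄ = r₂ω₂ sin(θ₂−θ₃) / [r₄ sin(θ₄−θ₃)].
Numerator sine = +0.76267; denominator sine = +0.95372.
Result = 0.0156·28.3·(+0.76267) / (0.0393·(+0.95372)) = +8.9833 rad/s; magnitude 8.9833 rad/s.

8.98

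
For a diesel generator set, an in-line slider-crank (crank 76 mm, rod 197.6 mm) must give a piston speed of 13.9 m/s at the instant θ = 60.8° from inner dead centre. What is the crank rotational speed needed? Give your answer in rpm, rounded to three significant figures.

1670

For an in-line slider-crank, |v_piston| = rω|sinθ|·[1 + r cosθ/√(L² − r² sin²θ)].
With r = 0.076 m, L = 0.1976 m, θ = 60.8°: the bracketed kinematic factor |dx/dθ| = 0.079557 m.
ω = v/|dx/dθ| = 13.9/0.079557 = 174.72 rad/s.
N = 60ω/(2π) = 1668.4 rpm.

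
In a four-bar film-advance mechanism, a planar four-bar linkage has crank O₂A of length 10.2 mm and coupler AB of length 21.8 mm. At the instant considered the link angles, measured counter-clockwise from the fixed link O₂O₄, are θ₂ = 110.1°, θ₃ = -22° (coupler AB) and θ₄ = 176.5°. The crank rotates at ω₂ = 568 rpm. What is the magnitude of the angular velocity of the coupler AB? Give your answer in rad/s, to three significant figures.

80.4

ω₂ = 59.48 rad/s (from 568 rpm).
Differentiating the loop-closure r₂e^{iθ₂}+r₃e^{iθ₃}=r₁+r₄e^{iθ₄} gives r₂ω₂e^{iθ₂}+r₃ω₃e^{iθ₃}=r₄ω₄e^{iθ₄}.
Eliminating the other unknown: ω₃ = r₂ω₂ sin(θ₄−θ₂) / [r₃ sin(θ₃−θ₄)].
Numerator sine = +0.91636; denominator sine = +0.31730.
Result = 0.0102·59.48·(+0.91636) / (0.0218·(+0.31730)) = +80.373 rad/s; magnitude 80.373 rad/s.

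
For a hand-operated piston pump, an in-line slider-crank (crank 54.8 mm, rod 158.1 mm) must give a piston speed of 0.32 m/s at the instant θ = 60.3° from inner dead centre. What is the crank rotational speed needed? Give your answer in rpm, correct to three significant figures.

For an in-line slider-crank, |v_piston| = rω|sinθ|·[1 + r cosθ/√(L² − r² sin²θ)].
With r = 0.0548 m, L = 0.1581 m, θ = 60.3°: the bracketed kinematic factor |dx/dθ| = 0.056173 m.
ω = v/|dx/dθ| = 0.32/0.056173 = 5.6966 rad/s.
N = 60ω/(2π) = 54.399 rpm.

54.4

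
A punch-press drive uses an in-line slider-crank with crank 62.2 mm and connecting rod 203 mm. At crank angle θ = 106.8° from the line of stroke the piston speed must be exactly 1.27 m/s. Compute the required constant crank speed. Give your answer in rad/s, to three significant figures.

23.5

For an in-line slider-crank, |v_piston| = rω|sinθ|·[1 + r cosθ/√(L² − r² sin²θ)].
With r = 0.0622 m, L = 0.203 m, θ = 106.8°: the bracketed kinematic factor |dx/dθ| = 0.054029 m.
ω = v/|dx/dθ| = 1.27/0.054029 = 23.506 rad/s.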